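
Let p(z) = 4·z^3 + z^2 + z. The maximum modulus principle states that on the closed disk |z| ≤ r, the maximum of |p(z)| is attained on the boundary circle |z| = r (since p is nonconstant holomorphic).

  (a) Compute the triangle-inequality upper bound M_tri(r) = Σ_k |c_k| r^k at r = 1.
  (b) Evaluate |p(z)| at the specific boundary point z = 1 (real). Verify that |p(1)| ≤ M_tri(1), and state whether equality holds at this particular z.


Coefficients: c_0 = 0, c_1 = 1, c_2 = 1, c_3 = 4. Radius r = 1.
Part (a). Triangle bound: M_tri(r) = Σ_k |c_k| r^k
  = |0|·1^0 + |1|·1^1 + |1|·1^2 + |4|·1^3
  = 0 + 1 + 1 + 4 = 6.
This bounds M(r) := max_{|z|=r} |p(z)| from above; equality holds iff all terms c_k z^k can be made to align in phase at a single z on |z|=r.
Part (b). At z = 1 (real, on the circle |z| = r):
  p(1) = (0)·1^0 + (1)·1^1 + (1)·1^2 + (4)·1^3 = 6.
  |p(1)| = 6.
Since all nonzero coefficients share the same sign, |p(1)| = 6 = M_tri(1); the triangle bound is attained at z = 1, so in fact M(r) = 6.

M_tri(1) = 6; |p(1)| = 6; equality at z=1: yes.


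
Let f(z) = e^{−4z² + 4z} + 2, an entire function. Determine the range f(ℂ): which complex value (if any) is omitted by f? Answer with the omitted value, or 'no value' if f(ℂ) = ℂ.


Little Picard bounds the complement of f(ℂ) to at most one point.
The exponent g(z) = −4z² + 4z is a nonconstant polynomial, hence surjective onto ℂ. So e^{g(z)} takes every value in {e^w : w ∈ ℂ} = ℂ ∖ {0}. Adding 2 shifts the range to ℂ ∖ {2}. f omits exactly 2.

Omitted value: 2.


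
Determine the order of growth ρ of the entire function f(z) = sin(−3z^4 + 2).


Write sin(w) = (e^{iw} ± e^{−iw})/(2 or 2i), so |sin(w)| ≤ e^{|w|}. With w = −3z^4 + 2, |w| ≤ 3r^4 + 2 on |z|=r, giving M(r) ≤ e^{3r^4 + 2} and ρ ≤ 4. For the lower bound, choose z on |z|=r with -3z^4 purely imaginary of modulus 3r^4; then |sin(−3z^4 + 2)| grows like e^{3r^4}/2, so ρ ≥ 4. Hence ρ = 4.
Therefore ρ = 4.

Order ρ = 4.


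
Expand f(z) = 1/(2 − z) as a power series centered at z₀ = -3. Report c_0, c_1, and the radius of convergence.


Let w = z − z₀, so z = z₀ + w.
Then 2 − z = 2 − (z₀ + w) = (2 − z₀) − w = 5 − w.
f(z) = 1/(5 − w) = (1/(5)) · 1/(1 − w/(5)) = Σ_{n≥0} w^n / (5)^(n+1).
So c_n = 1/(5)^(n+1):
  c_0 = 1/(5)^1 = 1/5.
  c_1 = 1/(5)^2 = 1/25.
The series is valid for |w/d| < 1, i.e. |z − z₀| < |d|.
Radius of convergence: R = |2 − z₀| = |5| = 5 (distance from z₀ to the singularity z = 2).

c_0 = 1/5, c_1 = 1/25; R = 5.


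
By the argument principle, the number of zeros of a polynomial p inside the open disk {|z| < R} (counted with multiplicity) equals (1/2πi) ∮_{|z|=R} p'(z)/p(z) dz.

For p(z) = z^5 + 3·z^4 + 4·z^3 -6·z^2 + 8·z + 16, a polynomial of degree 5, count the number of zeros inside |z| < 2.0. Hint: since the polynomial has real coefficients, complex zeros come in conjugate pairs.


The zeros of p are: (1 + 1i), (1 - 1i), (-2 + 2i), (-2 - 2i), -1.
Their magnitudes are: 1.414, 1.414, 2.828, 2.828, 1.
Zeros with |z| < R = 2.0: (1 + 1i), (1 - 1i), -1.
Count = 3.
By the argument principle, (1/2πi) ∮_{|z|=R} p'(z)/p(z) dz equals exactly this count.

Number of zeros inside |z| < 2.0: 3.


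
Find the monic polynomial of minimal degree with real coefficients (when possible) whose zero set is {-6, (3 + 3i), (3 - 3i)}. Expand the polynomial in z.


The polynomial is p(z) = ∏_{α ∈ S} (z − α), where S = {-6, (3 + 3i), (3 - 3i)}.
Expanding the product yields: p(z) = z^3 -18·z + 108.
Note conjugate pairs combine to real quadratics: (z − (3+3i))(z − (3−3i)) = z² − 6z + 18.
The resulting polynomial has degree 3 and real coefficients as required.

p(z) = z^3 -18·z + 108.


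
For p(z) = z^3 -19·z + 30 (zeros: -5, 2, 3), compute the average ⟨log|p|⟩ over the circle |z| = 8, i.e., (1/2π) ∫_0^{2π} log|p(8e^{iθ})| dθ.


Zeros: -5, 2, 3; r = 8.
Inside |z| < r: -5, 2, 3. Outside (|z| ≥ r): ∅.
p(0) = 30, so log|p(0)| = log(30) = 3.4012.
Apply Jensen: I(r) = log|p(0)| + Σ_k log(r/|z_k|), summed over zeros inside |z| < r.
  log(r/|z_k|) for z_k = -5: log(8/5) = 0.4700
  log(r/|z_k|) for z_k = 2: log(8/2) = 1.3863
  log(r/|z_k|) for z_k = 3: log(8/3) = 0.9808
Sum over inside zeros: 2.8371.
I(r) = log|p(0)| + (inside sum) = 3.4012 + 2.8371 = 6.2383.
Closed form (all zeros inside, monic): I(r) = n·log(r) = 3·log(8) = 6.2383. ✓

I(r) ≈ 6.2383.


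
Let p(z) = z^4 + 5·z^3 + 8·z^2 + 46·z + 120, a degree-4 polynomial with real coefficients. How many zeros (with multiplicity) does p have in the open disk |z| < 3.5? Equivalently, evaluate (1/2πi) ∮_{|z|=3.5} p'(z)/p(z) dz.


The zeros of p are: (1 + 3i), (1 - 3i), -3, -4.
Their magnitudes are: 3.162, 3.162, 3, 4.
Zeros with |z| < R = 3.5: (1 + 3i), (1 - 3i), -3.
Count = 3.
By the argument principle, (1/2πi) ∮_{|z|=R} p'(z)/p(z) dz equals exactly this count.

Number of zeros inside |z| < 3.5: 3.


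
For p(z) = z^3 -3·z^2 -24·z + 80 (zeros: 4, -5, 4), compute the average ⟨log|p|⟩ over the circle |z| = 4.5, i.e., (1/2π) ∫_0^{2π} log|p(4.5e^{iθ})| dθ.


Zeros: -5, 4, 4; r = 4.5.
Inside |z| < r: 4, 4. Outside (|z| ≥ r): -5.
p(0) = 80, so log|p(0)| = log(80) = 4.3820.
Apply Jensen: I(r) = log|p(0)| + Σ_k log(r/|z_k|), summed over zeros inside |z| < r.
  log(r/|z_k|) for z_k = 4: log(4.5/4) = 0.1178
  log(r/|z_k|) for z_k = 4: log(4.5/4) = 0.1178
  Outside zeros (-5) contribute nothing to the Jensen sum.
Sum over inside zeros: 0.2356.
I(r) = log|p(0)| + (inside sum) = 4.3820 + 0.2356 = 4.6176.
Note: since some zeros are outside |z| ≤ r, the simplified n·log(r) form does NOT apply — only the inside zeros contribute.

I(r) ≈ 4.6176.


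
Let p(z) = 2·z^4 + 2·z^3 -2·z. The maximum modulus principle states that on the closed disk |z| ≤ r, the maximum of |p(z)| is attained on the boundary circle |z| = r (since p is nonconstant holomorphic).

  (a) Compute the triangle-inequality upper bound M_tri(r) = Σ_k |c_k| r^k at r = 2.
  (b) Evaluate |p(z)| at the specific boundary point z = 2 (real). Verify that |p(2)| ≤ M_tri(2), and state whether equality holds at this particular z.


Coefficients: c_0 = 0, c_1 = -2, c_2 = 0, c_3 = 2, c_4 = 2. Radius r = 2.
Part (a). Triangle bound: M_tri(r) = Σ_k |c_k| r^k
  = |0|·2^0 + |-2|·2^1 + |0|·2^2 + |2|·2^3 + |2|·2^4
  = 0 + 4 + 0 + 16 + 32 = 52.
This bounds M(r) := max_{|z|=r} |p(z)| from above; equality holds iff all terms c_k z^k can be made to align in phase at a single z on |z|=r.
Part (b). At z = 2 (real, on the circle |z| = r):
  p(2) = (0)·2^0 + (-2)·2^1 + (0)·2^2 + (2)·2^3 + (2)·2^4 = 44.
  |p(2)| = 44.
Check: |p(2)| = 44 ≤ 52 = M_tri(2). ✓ Equality does not hold at z = 2 (the coefficients have mixed signs, so the terms do not all align in phase there).

M_tri(2) = 52; |p(2)| = 44; equality at z=2: no.


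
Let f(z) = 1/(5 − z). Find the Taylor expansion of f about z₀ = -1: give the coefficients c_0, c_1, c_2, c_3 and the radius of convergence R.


Let w = z − z₀, so z = z₀ + w.
Then 5 − z = 5 − (z₀ + w) = (5 − z₀) − w = 6 − w.
f(z) = 1/(6 − w) = (1/(6)) · 1/(1 − w/(6)) = Σ_{n≥0} w^n / (6)^(n+1).
So c_n = 1/(6)^(n+1):
  c_0 = 1/(6)^1 = 1/6.
  c_1 = 1/(6)^2 = 1/36.
  c_2 = 1/(6)^3 = 1/216.
  c_3 = 1/(6)^4 = 1/1296.
The series is valid for |w/d| < 1, i.e. |z − z₀| < |d|.
Radius of convergence: R = |5 − z₀| = |6| = 6 (distance from z₀ to the singularity z = 5).

c_0 = 1/6, c_1 = 1/36, c_2 = 1/216, c_3 = 1/1296; R = 6.


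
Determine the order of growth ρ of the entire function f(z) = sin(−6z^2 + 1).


Write sin(w) = (e^{iw} ± e^{−iw})/(2 or 2i), so |sin(w)| ≤ e^{|w|}. With w = −6z^2 + 1, |w| ≤ 6r^2 + 1 on |z|=r, giving M(r) ≤ e^{6r^2 + 1} and ρ ≤ 2. For the lower bound, choose z on |z|=r with -6z^2 purely imaginary of modulus 6r^2; then |sin(−6z^2 + 1)| grows like e^{6r^2}/2, so ρ ≥ 2. Hence ρ = 2.
Therefore ρ = 2.

Order ρ = 2.


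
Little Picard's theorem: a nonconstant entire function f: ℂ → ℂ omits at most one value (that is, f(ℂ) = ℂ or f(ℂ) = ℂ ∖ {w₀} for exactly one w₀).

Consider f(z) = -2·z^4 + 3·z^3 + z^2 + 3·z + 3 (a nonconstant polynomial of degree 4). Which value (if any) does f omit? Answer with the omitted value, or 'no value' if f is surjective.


Little Picard bounds the complement of f(ℂ) to at most one point.
For every w ∈ ℂ, the equation p(z) − w = 0 is a nonconstant polynomial in z and hence has at least one root by the fundamental theorem of algebra. So p is surjective onto ℂ, omitting no value.

Omitted value: no value.


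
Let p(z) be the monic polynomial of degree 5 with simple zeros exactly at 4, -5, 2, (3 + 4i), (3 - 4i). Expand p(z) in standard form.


The polynomial is p(z) = ∏_{α ∈ S} (z − α), where S = {4, -5, 2, (3 + 4i), (3 - 4i)}.
Expanding the product yields: p(z) = z^5 -7·z^4 + 9·z^3 + 147·z^2 -790·z + 1000.
Note conjugate pairs combine to real quadratics: (z − (3+4i))(z − (3−4i)) = z² − 6z + 25.
The resulting polynomial has degree 5 and real coefficients as required.

p(z) = z^5 -7·z^4 + 9·z^3 + 147·z^2 -790·z + 1000.


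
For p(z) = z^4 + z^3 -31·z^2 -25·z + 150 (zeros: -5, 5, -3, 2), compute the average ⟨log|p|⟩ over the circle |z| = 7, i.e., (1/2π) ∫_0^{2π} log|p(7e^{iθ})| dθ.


Zeros: -5, -3, 2, 5; r = 7.
Inside |z| < r: -5, -3, 2, 5. Outside (|z| ≥ r): ∅.
p(0) = 150, so log|p(0)| = log(150) = 5.0106.
Apply Jensen: I(r) = log|p(0)| + Σ_k log(r/|z_k|), summed over zeros inside |z| < r.
  log(r/|z_k|) for z_k = -5: log(7/5) = 0.3365
  log(r/|z_k|) for z_k = 5: log(7/5) = 0.3365
  log(r/|z_k|) for z_k = -3: log(7/3) = 0.8473
  log(r/|z_k|) for z_k = 2: log(7/2) = 1.2528
Sum over inside zeros: 2.7730.
I(r) = log|p(0)| + (inside sum) = 5.0106 + 2.7730 = 7.7836.
Closed form (all zeros inside, monic): I(r) = n·log(r) = 4·log(7) = 7.7836. ✓

I(r) ≈ 7.7836.


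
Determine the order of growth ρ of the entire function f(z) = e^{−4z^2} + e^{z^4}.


Each summand is entire of order 2 and 4 respectively (as in the single-exponential case). The order of a sum is at most the max of the orders, so ρ ≤ 4. For the lower bound: on |z|=r choose arg z so that 1z^4 is real positive; then |e^{1z^4}| = e^{1r^4} while |e^{-4z^2}| ≤ e^{4r^2} = o(e^{1r^4}). So |f| ≥ e^{1r^4}(1 − o(1)) and ρ ≥ 4. Hence ρ = max(2, 4) = 4.
Therefore ρ = 4.

Order ρ = 4.


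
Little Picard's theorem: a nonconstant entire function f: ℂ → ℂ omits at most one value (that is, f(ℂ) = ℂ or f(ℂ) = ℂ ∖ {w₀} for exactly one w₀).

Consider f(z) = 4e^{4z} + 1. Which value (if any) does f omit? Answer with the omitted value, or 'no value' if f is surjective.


Little Picard bounds the complement of f(ℂ) to at most one point.
e^{4z} is never zero on ℂ, so 4·e^{4z} takes every value in ℂ ∖ {0}. Adding 1 shifts the range to ℂ ∖ {1}. Thus f omits exactly the value 1.

Omitted value: 1.


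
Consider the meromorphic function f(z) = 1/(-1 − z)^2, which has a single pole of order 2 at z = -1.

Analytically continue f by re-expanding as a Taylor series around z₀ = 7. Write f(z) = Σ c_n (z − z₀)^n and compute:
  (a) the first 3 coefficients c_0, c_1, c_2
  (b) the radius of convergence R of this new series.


Let w = z − z₀, so z = z₀ + w.
Then -1 − z = -1 − (z₀ + w) = (-1 − z₀) − w = -8 − w.
f(z) = 1/(-8 − w)^2 = (1/(-8)^2) · (1 − w/(-8))^{−2}.
By the binomial series (1−u)^{−2} = Σ_{n≥0} C(n+1, 1) u^n for |u|<1, with u = w/(-8):
  c_n = C(n+1, 1) / (-8)^(n+2).
  c_0 = 1/(-8)^2 = 1/64.
  c_1 = 2/(-8)^3 = -1/256.
  c_2 = 3/(-8)^4 = 3/4096.
The series is valid for |w/d| < 1, i.e. |z − z₀| < |d|.
Radius of convergence: R = |-1 − z₀| = |-8| = 8 (distance from z₀ to the singularity z = -1).

c_0 = 1/64, c_1 = -1/256, c_2 = 3/4096; R = 8.


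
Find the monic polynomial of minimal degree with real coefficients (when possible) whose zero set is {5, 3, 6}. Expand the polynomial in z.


The polynomial is p(z) = ∏_{α ∈ S} (z − α), where S = {5, 3, 6}.
Expanding the product yields: p(z) = z^3 -14·z^2 + 63·z -90.
The resulting polynomial has degree 3 and real coefficients as required.

p(z) = z^3 -14·z^2 + 63·z -90.


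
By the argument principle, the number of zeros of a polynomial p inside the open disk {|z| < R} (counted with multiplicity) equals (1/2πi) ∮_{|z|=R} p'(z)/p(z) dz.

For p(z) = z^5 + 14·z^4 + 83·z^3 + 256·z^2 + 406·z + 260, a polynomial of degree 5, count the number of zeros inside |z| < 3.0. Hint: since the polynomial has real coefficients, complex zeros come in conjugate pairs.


The zeros of p are: (-3 + 2i), (-3 - 2i), -2, (-3 + 1i), (-3 - 1i).
Their magnitudes are: 3.606, 3.606, 2, 3.162, 3.162.
Zeros with |z| < R = 3.0: -2.
Count = 1.
By the argument principle, (1/2πi) ∮_{|z|=R} p'(z)/p(z) dz equals exactly this count.

Number of zeros inside |z| < 3.0: 1.


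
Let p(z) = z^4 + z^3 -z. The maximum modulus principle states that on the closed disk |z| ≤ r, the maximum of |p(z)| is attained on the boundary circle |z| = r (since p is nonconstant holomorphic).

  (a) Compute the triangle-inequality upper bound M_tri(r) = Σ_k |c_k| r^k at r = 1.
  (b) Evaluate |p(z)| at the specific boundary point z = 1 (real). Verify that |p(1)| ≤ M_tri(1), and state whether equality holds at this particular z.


Coefficients: c_0 = 0, c_1 = -1, c_2 = 0, c_3 = 1, c_4 = 1. Radius r = 1.
Part (a). Triangle bound: M_tri(r) = Σ_k |c_k| r^k
  = |0|·1^0 + |-1|·1^1 + |0|·1^2 + |1|·1^3 + |1|·1^4
  = 0 + 1 + 0 + 1 + 1 = 3.
This bounds M(r) := max_{|z|=r} |p(z)| from above; equality holds iff all terms c_k z^k can be made to align in phase at a single z on |z|=r.
Part (b). At z = 1 (real, on the circle |z| = r):
  p(1) = (0)·1^0 + (-1)·1^1 + (0)·1^2 + (1)·1^3 + (1)·1^4 = 1.
  |p(1)| = 1.
Check: |p(1)| = 1 ≤ 3 = M_tri(1). ✓ Equality does not hold at z = 1 (the coefficients have mixed signs, so the terms do not all align in phase there).

M_tri(1) = 3; |p(1)| = 1; equality at z=1: no.


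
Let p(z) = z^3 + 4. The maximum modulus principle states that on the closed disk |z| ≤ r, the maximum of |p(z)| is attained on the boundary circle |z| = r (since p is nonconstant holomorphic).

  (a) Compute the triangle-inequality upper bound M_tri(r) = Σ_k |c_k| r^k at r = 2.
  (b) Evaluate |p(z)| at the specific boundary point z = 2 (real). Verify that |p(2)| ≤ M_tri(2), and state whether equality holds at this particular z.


Coefficients: c_0 = 4, c_1 = 0, c_2 = 0, c_3 = 1. Radius r = 2.
Part (a). Triangle bound: M_tri(r) = Σ_k |c_k| r^k
  = |4|·2^0 + |0|·2^1 + |0|·2^2 + |1|·2^3
  = 4 + 0 + 0 + 8 = 12.
This bounds M(r) := max_{|z|=r} |p(z)| from above; equality holds iff all terms c_k z^k can be made to align in phase at a single z on |z|=r.
Part (b). At z = 2 (real, on the circle |z| = r):
  p(2) = (4)·2^0 + (0)·2^1 + (0)·2^2 + (1)·2^3 = 12.
  |p(2)| = 12.
Since all nonzero coefficients share the same sign, |p(2)| = 12 = M_tri(2); the triangle bound is attained at z = 2, so in fact M(r) = 12.

M_tri(2) = 12; |p(2)| = 12; equality at z=2: yes.


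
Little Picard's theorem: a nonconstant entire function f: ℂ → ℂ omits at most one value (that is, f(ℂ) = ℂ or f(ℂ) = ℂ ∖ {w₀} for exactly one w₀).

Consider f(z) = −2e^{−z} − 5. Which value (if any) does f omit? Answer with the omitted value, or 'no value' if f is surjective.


Little Picard bounds the complement of f(ℂ) to at most one point.
e^{−z} is never zero on ℂ, so -2·e^{−z} takes every value in ℂ ∖ {0}. Adding -5 shifts the range to ℂ ∖ {-5}. Thus f omits exactly the value -5.

Omitted value: -5.


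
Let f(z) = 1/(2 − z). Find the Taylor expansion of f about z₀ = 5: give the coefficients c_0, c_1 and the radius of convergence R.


Let w = z − z₀, so z = z₀ + w.
Then 2 − z = 2 − (z₀ + w) = (2 − z₀) − w = -3 − w.
f(z) = 1/(-3 − w) = (1/(-3)) · 1/(1 − w/(-3)) = Σ_{n≥0} w^n / (-3)^(n+1).
So c_n = 1/(-3)^(n+1):
  c_0 = 1/(-3)^1 = -1/3.
  c_1 = 1/(-3)^2 = 1/9.
The series is valid for |w/d| < 1, i.e. |z − z₀| < |d|.
Radius of convergence: R = |2 − z₀| = |-3| = 3 (distance from z₀ to the singularity z = 2).

c_0 = -1/3, c_1 = 1/9; R = 3.


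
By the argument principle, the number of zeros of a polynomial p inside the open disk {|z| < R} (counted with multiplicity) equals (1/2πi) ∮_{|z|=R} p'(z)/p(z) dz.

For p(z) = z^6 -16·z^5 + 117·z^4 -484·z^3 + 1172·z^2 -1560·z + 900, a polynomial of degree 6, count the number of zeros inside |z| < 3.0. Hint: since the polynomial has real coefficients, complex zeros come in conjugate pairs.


The zeros of p are: (2 + 1i), (2 - 1i), (3 + 1i), (3 - 1i), (3 + 3i), (3 - 3i).
Their magnitudes are: 2.236, 2.236, 3.162, 3.162, 4.243, 4.243.
Zeros with |z| < R = 3.0: (2 + 1i), (2 - 1i).
Count = 2.
By the argument principle, (1/2πi) ∮_{|z|=R} p'(z)/p(z) dz equals exactly this count.

Number of zeros inside |z| < 3.0: 2.


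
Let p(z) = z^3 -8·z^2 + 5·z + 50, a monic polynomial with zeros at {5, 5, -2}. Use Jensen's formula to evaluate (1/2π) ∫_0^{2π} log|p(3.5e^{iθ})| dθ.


Zeros: -2, 5, 5; r = 3.5.
Inside |z| < r: -2. Outside (|z| ≥ r): 5, 5.
p(0) = 50, so log|p(0)| = log(50) = 3.9120.
Apply Jensen: I(r) = log|p(0)| + Σ_k log(r/|z_k|), summed over zeros inside |z| < r.
  log(r/|z_k|) for z_k = -2: log(3.5/2) = 0.5596
  Outside zeros (5, 5) contribute nothing to the Jensen sum.
Sum over inside zeros: 0.5596.
I(r) = log|p(0)| + (inside sum) = 3.9120 + 0.5596 = 4.4716.
Note: since some zeros are outside |z| ≤ r, the simplified n·log(r) form does NOT apply — only the inside zeros contribute.

I(r) ≈ 4.4716.


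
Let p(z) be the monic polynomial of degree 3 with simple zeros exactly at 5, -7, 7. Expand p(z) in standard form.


The polynomial is p(z) = ∏_{α ∈ S} (z − α), where S = {5, -7, 7}.
Expanding the product yields: p(z) = z^3 -5·z^2 -49·z + 245.
The resulting polynomial has degree 3 and real coefficients as required.

p(z) = z^3 -5·z^2 -49·z + 245.


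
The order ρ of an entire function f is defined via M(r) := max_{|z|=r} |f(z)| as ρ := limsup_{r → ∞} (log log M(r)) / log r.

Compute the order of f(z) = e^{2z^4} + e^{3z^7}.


Each summand is entire of order 4 and 7 respectively (as in the single-exponential case). The order of a sum is at most the max of the orders, so ρ ≤ 7. For the lower bound: on |z|=r choose arg z so that 3z^7 is real positive; then |e^{3z^7}| = e^{3r^7} while |e^{2z^4}| ≤ e^{2r^4} = o(e^{3r^7}). So |f| ≥ e^{3r^7}(1 − o(1)) and ρ ≥ 7. Hence ρ = max(4, 7) = 7.
Therefore ρ = 7.

Order ρ = 7.


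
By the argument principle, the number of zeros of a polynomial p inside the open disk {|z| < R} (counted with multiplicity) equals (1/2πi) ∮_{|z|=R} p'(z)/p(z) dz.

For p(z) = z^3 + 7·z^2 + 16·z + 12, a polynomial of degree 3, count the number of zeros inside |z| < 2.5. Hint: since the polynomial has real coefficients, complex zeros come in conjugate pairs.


The zeros of p are: -2, -2, -3.
Their magnitudes are: 2, 2, 3.
Zeros with |z| < R = 2.5: -2, -2.
Count = 2.
By the argument principle, (1/2πi) ∮_{|z|=R} p'(z)/p(z) dz equals exactly this count.

Number of zeros inside |z| < 2.5: 2.


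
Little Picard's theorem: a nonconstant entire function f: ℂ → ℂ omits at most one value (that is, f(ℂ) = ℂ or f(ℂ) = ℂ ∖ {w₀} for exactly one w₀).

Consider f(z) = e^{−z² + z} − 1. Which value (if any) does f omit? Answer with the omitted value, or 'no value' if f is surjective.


Little Picard bounds the complement of f(ℂ) to at most one point.
The exponent g(z) = −z² + z is a nonconstant polynomial, hence surjective onto ℂ. So e^{g(z)} takes every value in {e^w : w ∈ ℂ} = ℂ ∖ {0}. Adding -1 shifts the range to ℂ ∖ {-1}. f omits exactly -1.

Omitted value: -1.


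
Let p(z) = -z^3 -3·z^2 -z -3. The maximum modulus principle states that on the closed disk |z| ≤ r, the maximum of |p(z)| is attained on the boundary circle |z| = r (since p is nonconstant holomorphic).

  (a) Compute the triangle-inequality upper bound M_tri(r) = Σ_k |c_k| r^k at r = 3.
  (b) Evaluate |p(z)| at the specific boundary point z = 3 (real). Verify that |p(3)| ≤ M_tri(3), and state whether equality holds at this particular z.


Coefficients: c_0 = -3, c_1 = -1, c_2 = -3, c_3 = -1. Radius r = 3.
Part (a). Triangle bound: M_tri(r) = Σ_k |c_k| r^k
  = |-3|·3^0 + |-1|·3^1 + |-3|·3^2 + |-1|·3^3
  = 3 + 3 + 27 + 27 = 60.
This bounds M(r) := max_{|z|=r} |p(z)| from above; equality holds iff all terms c_k z^k can be made to align in phase at a single z on |z|=r.
Part (b). At z = 3 (real, on the circle |z| = r):
  p(3) = (-3)·3^0 + (-1)·3^1 + (-3)·3^2 + (-1)·3^3 = -60.
  |p(3)| = 60.
Since all nonzero coefficients share the same sign, |p(3)| = 60 = M_tri(3); the triangle bound is attained at z = 3, so in fact M(r) = 60.

M_tri(3) = 60; |p(3)| = 60; equality at z=3: yes.


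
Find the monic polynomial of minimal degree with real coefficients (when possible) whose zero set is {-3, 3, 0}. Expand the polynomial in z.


The polynomial is p(z) = ∏_{α ∈ S} (z − α), where S = {-3, 3, 0}.
Expanding the product yields: p(z) = z^3 -9·z.
The resulting polynomial has degree 3 and real coefficients as required.

p(z) = z^3 -9·z.


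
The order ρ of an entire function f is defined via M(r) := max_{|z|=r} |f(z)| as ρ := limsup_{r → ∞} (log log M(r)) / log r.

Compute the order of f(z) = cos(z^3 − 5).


Write cos(w) = (e^{iw} ± e^{−iw})/(2 or 2i), so |cos(w)| ≤ e^{|w|}. With w = z^3 − 5, |w| ≤ 1r^3 + 5 on |z|=r, giving M(r) ≤ e^{1r^3 + 5} and ρ ≤ 3. For the lower bound, choose z on |z|=r with 1z^3 purely imaginary of modulus 1r^3; then |cos(z^3 − 5)| grows like e^{1r^3}/2, so ρ ≥ 3. Hence ρ = 3.
Therefore ρ = 3.

Order ρ = 3.


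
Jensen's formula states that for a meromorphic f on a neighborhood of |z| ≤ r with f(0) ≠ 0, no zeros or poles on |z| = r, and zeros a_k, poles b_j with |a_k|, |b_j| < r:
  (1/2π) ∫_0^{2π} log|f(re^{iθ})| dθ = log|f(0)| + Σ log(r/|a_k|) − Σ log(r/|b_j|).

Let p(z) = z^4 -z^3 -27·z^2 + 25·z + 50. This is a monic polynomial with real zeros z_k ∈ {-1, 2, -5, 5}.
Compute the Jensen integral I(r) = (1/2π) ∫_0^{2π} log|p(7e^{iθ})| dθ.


Zeros: -5, -1, 2, 5; r = 7.
Inside |z| < r: -5, -1, 2, 5. Outside (|z| ≥ r): ∅.
p(0) = 50, so log|p(0)| = log(50) = 3.9120.
Apply Jensen: I(r) = log|p(0)| + Σ_k log(r/|z_k|), summed over zeros inside |z| < r.
  log(r/|z_k|) for z_k = -1: log(7/1) = 1.9459
  log(r/|z_k|) for z_k = 2: log(7/2) = 1.2528
  log(r/|z_k|) for z_k = -5: log(7/5) = 0.3365
  log(r/|z_k|) for z_k = 5: log(7/5) = 0.3365
Sum over inside zeros: 3.8716.
I(r) = log|p(0)| + (inside sum) = 3.9120 + 3.8716 = 7.7836.
Closed form (all zeros inside, monic): I(r) = n·log(r) = 4·log(7) = 7.7836. ✓

I(r) ≈ 7.7836.


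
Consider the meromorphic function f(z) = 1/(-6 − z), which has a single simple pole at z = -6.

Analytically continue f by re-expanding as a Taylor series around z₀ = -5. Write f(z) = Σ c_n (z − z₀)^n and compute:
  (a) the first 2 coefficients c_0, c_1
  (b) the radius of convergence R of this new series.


Let w = z − z₀, so z = z₀ + w.
Then -6 − z = -6 − (z₀ + w) = (-6 − z₀) − w = -1 − w.
f(z) = 1/(-1 − w) = (1/(-1)) · 1/(1 − w/(-1)) = Σ_{n≥0} w^n / (-1)^(n+1).
So c_n = 1/(-1)^(n+1):
  c_0 = 1/(-1)^1 = -1.
  c_1 = 1/(-1)^2 = 1.
The series is valid for |w/d| < 1, i.e. |z − z₀| < |d|.
Radius of convergence: R = |-6 − z₀| = |-1| = 1 (distance from z₀ to the singularity z = -6).

c_0 = -1, c_1 = 1; R = 1.


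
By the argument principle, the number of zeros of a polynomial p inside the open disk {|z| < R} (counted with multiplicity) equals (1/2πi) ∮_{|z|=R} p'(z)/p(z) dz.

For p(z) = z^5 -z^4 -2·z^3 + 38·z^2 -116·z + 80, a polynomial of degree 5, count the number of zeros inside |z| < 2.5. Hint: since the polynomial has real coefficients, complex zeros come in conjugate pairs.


The zeros of p are: 1, 2, (1 + 3i), (1 - 3i), -4.
Their magnitudes are: 1, 2, 3.162, 3.162, 4.
Zeros with |z| < R = 2.5: 1, 2.
Count = 2.
By the argument principle, (1/2πi) ∮_{|z|=R} p'(z)/p(z) dz equals exactly this count.

Number of zeros inside |z| < 2.5: 2.


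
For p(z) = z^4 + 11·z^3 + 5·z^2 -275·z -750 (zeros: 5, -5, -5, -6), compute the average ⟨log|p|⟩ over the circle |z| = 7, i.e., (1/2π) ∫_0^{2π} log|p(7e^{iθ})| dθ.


Zeros: -6, -5, -5, 5; r = 7.
Inside |z| < r: -6, -5, -5, 5. Outside (|z| ≥ r): ∅.
p(0) = -750, so log|p(0)| = log(750) = 6.6201.
Apply Jensen: I(r) = log|p(0)| + Σ_k log(r/|z_k|), summed over zeros inside |z| < r.
  log(r/|z_k|) for z_k = 5: log(7/5) = 0.3365
  log(r/|z_k|) for z_k = -5: log(7/5) = 0.3365
  log(r/|z_k|) for z_k = -5: log(7/5) = 0.3365
  log(r/|z_k|) for z_k = -6: log(7/6) = 0.1542
Sum over inside zeros: 1.1636.
I(r) = log|p(0)| + (inside sum) = 6.6201 + 1.1636 = 7.7836.
Closed form (all zeros inside, monic): I(r) = n·log(r) = 4·log(7) = 7.7836. ✓

I(r) ≈ 7.7836.


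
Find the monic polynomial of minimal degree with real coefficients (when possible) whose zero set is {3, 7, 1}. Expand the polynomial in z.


The polynomial is p(z) = ∏_{α ∈ S} (z − α), where S = {3, 7, 1}.
Expanding the product yields: p(z) = z^3 -11·z^2 + 31·z -21.
The resulting polynomial has degree 3 and real coefficients as required.

p(z) = z^3 -11·z^2 + 31·z -21.


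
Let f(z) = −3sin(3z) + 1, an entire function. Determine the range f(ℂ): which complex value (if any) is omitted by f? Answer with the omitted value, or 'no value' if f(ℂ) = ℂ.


Little Picard bounds the complement of f(ℂ) to at most one point.
sin is entire and surjective onto ℂ: for every w ∈ ℂ, sin(ζ) = w has a solution ζ ∈ ℂ (e.g., via the complex inverse arcsin). With ζ = 3z this gives z = ζ/(3). Then -3·sin(3z) takes every value in -3·ℂ = ℂ, and adding 1 is a bijection of ℂ. So f is surjective and omits no value. (Note: only on the real line is sin bounded by [−1, 1].)

Omitted value: no value.


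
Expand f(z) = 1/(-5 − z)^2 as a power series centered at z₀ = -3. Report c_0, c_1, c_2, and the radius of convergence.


Let w = z − z₀, so z = z₀ + w.
Then -5 − z = -5 − (z₀ + w) = (-5 − z₀) − w = -2 − w.
f(z) = 1/(-2 − w)^2 = (1/(-2)^2) · (1 − w/(-2))^{−2}.
By the binomial series (1−u)^{−2} = Σ_{n≥0} C(n+1, 1) u^n for |u|<1, with u = w/(-2):
  c_n = C(n+1, 1) / (-2)^(n+2).
  c_0 = 1/(-2)^2 = 1/4.
  c_1 = 2/(-2)^3 = -1/4.
  c_2 = 3/(-2)^4 = 3/16.
The series is valid for |w/d| < 1, i.e. |z − z₀| < |d|.
Radius of convergence: R = |-5 − z₀| = |-2| = 2 (distance from z₀ to the singularity z = -5).

c_0 = 1/4, c_1 = -1/4, c_2 = 3/16; R = 2.


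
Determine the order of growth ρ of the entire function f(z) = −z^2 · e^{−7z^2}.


M(r) = max_{|z|=r} |-1|·|z|^2·|e^{−7z^2}| = 1·r^2 · e^{7r^2} (the factors attain their maxima compatibly on |z|=r). Then log M(r) = log 1 + 2·log r + 7r^2, dominated by the last term, so log log M(r) ~ 2·log r. The polynomial factor -1z^2 contributes only a log r term and does not affect the order. ρ = 2.
Therefore ρ = 2.

Order ρ = 2.


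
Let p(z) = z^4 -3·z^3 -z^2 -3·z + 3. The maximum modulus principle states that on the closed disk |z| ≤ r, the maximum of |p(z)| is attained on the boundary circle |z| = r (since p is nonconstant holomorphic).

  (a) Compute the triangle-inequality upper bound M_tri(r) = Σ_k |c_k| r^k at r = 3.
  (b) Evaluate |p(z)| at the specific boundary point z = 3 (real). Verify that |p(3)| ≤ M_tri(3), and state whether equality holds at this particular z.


Coefficients: c_0 = 3, c_1 = -3, c_2 = -1, c_3 = -3, c_4 = 1. Radius r = 3.
Part (a). Triangle bound: M_tri(r) = Σ_k |c_k| r^k
  = |3|·3^0 + |-3|·3^1 + |-1|·3^2 + |-3|·3^3 + |1|·3^4
  = 3 + 9 + 9 + 81 + 81 = 183.
This bounds M(r) := max_{|z|=r} |p(z)| from above; equality holds iff all terms c_k z^k can be made to align in phase at a single z on |z|=r.
Part (b). At z = 3 (real, on the circle |z| = r):
  p(3) = (3)·3^0 + (-3)·3^1 + (-1)·3^2 + (-3)·3^3 + (1)·3^4 = -15.
  |p(3)| = 15.
Check: |p(3)| = 15 ≤ 183 = M_tri(3). ✓ Equality does not hold at z = 3 (the coefficients have mixed signs, so the terms do not all align in phase there).

M_tri(3) = 183; |p(3)| = 15; equality at z=3: no.


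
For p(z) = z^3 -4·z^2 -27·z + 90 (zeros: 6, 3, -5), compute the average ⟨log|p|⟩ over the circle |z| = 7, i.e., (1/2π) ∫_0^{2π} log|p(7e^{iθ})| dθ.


Zeros: -5, 3, 6; r = 7.
Inside |z| < r: -5, 3, 6. Outside (|z| ≥ r): ∅.
p(0) = 90, so log|p(0)| = log(90) = 4.4998.
Apply Jensen: I(r) = log|p(0)| + Σ_k log(r/|z_k|), summed over zeros inside |z| < r.
  log(r/|z_k|) for z_k = 6: log(7/6) = 0.1542
  log(r/|z_k|) for z_k = 3: log(7/3) = 0.8473
  log(r/|z_k|) for z_k = -5: log(7/5) = 0.3365
Sum over inside zeros: 1.3379.
I(r) = log|p(0)| + (inside sum) = 4.4998 + 1.3379 = 5.8377.
Closed form (all zeros inside, monic): I(r) = n·log(r) = 3·log(7) = 5.8377. ✓

I(r) ≈ 5.8377.


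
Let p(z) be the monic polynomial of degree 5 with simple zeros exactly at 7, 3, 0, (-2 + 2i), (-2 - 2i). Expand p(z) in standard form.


The polynomial is p(z) = ∏_{α ∈ S} (z − α), where S = {7, 3, 0, (-2 + 2i), (-2 - 2i)}.
Expanding the product yields: p(z) = z^5 -6·z^4 -11·z^3 + 4·z^2 + 168·z.
Note conjugate pairs combine to real quadratics: (z − (-2+2i))(z − (-2−2i)) = z² + 4z + 8.
The resulting polynomial has degree 5 and real coefficients as required.

p(z) = z^5 -6·z^4 -11·z^3 + 4·z^2 + 168·z.


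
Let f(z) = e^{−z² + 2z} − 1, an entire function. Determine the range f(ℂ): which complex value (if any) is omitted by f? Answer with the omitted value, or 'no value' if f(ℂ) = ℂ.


Little Picard bounds the complement of f(ℂ) to at most one point.
The exponent g(z) = −z² + 2z is a nonconstant polynomial, hence surjective onto ℂ. So e^{g(z)} takes every value in {e^w : w ∈ ℂ} = ℂ ∖ {0}. Adding -1 shifts the range to ℂ ∖ {-1}. f omits exactly -1.

Omitted value: -1.


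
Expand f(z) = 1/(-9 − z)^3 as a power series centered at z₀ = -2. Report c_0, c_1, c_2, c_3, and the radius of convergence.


Let w = z − z₀, so z = z₀ + w.
Then -9 − z = -9 − (z₀ + w) = (-9 − z₀) − w = -7 − w.
f(z) = 1/(-7 − w)^3 = (1/(-7)^3) · (1 − w/(-7))^{−3}.
By the binomial series (1−u)^{−3} = Σ_{n≥0} C(n+2, 2) u^n for |u|<1, with u = w/(-7):
  c_n = C(n+2, 2) / (-7)^(n+3).
  c_0 = 1/(-7)^3 = -1/343.
  c_1 = 3/(-7)^4 = 3/2401.
  c_2 = 6/(-7)^5 = -6/16807.
  c_3 = 10/(-7)^6 = 10/117649.
The series is valid for |w/d| < 1, i.e. |z − z₀| < |d|.
Radius of convergence: R = |-9 − z₀| = |-7| = 7 (distance from z₀ to the singularity z = -9).

c_0 = -1/343, c_1 = 3/2401, c_2 = -6/16807, c_3 = 10/117649; R = 7.


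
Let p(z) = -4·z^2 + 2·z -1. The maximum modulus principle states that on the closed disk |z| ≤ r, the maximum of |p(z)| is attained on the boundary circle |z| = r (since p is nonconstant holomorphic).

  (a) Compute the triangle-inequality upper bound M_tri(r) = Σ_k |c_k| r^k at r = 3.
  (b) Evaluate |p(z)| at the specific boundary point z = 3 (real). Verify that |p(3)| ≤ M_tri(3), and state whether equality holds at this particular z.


Coefficients: c_0 = -1, c_1 = 2, c_2 = -4. Radius r = 3.
Part (a). Triangle bound: M_tri(r) = Σ_k |c_k| r^k
  = |-1|·3^0 + |2|·3^1 + |-4|·3^2
  = 1 + 6 + 36 = 43.
This bounds M(r) := max_{|z|=r} |p(z)| from above; equality holds iff all terms c_k z^k can be made to align in phase at a single z on |z|=r.
Part (b). At z = 3 (real, on the circle |z| = r):
  p(3) = (-1)·3^0 + (2)·3^1 + (-4)·3^2 = -31.
  |p(3)| = 31.
Check: |p(3)| = 31 ≤ 43 = M_tri(3). ✓ Equality does not hold at z = 3 (the coefficients have mixed signs, so the terms do not all align in phase there).

M_tri(3) = 43; |p(3)| = 31; equality at z=3: no.


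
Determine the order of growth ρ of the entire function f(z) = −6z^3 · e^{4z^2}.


M(r) = max_{|z|=r} |-6|·|z|^3·|e^{4z^2}| = 6·r^3 · e^{4r^2} (the factors attain their maxima compatibly on |z|=r). Then log M(r) = log 6 + 3·log r + 4r^2, dominated by the last term, so log log M(r) ~ 2·log r. The polynomial factor -6z^3 contributes only a log r term and does not affect the order. ρ = 2.
Therefore ρ = 2.

Order ρ = 2.


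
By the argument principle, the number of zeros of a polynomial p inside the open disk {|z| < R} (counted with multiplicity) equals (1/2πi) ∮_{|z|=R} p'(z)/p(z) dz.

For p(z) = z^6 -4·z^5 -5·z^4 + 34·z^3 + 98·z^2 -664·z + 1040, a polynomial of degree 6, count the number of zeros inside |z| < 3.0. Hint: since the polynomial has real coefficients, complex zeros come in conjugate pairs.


The zeros of p are: (3 + 1i), (3 - 1i), (-3 + 2i), (-3 - 2i), (2 + 2i), (2 - 2i).
Their magnitudes are: 3.162, 3.162, 3.606, 3.606, 2.828, 2.828.
Zeros with |z| < R = 3.0: (2 + 2i), (2 - 2i).
Count = 2.
By the argument principle, (1/2πi) ∮_{|z|=R} p'(z)/p(z) dz equals exactly this count.

Number of zeros inside |z| < 3.0: 2.


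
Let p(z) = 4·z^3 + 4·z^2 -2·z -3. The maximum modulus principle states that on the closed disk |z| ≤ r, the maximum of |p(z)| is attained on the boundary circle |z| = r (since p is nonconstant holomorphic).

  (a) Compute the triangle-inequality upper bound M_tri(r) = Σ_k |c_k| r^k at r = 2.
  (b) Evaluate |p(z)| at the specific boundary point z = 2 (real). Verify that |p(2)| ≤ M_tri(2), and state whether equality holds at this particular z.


Coefficients: c_0 = -3, c_1 = -2, c_2 = 4, c_3 = 4. Radius r = 2.
Part (a). Triangle bound: M_tri(r) = Σ_k |c_k| r^k
  = |-3|·2^0 + |-2|·2^1 + |4|·2^2 + |4|·2^3
  = 3 + 4 + 16 + 32 = 55.
This bounds M(r) := max_{|z|=r} |p(z)| from above; equality holds iff all terms c_k z^k can be made to align in phase at a single z on |z|=r.
Part (b). At z = 2 (real, on the circle |z| = r):
  p(2) = (-3)·2^0 + (-2)·2^1 + (4)·2^2 + (4)·2^3 = 41.
  |p(2)| = 41.
Check: |p(2)| = 41 ≤ 55 = M_tri(2). ✓ Equality does not hold at z = 2 (the coefficients have mixed signs, so the terms do not all align in phase there).

M_tri(2) = 55; |p(2)| = 41; equality at z=2: no.


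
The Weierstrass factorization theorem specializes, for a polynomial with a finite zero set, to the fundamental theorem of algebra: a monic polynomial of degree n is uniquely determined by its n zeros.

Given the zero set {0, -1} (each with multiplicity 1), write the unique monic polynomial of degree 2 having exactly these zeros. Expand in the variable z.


The polynomial is p(z) = ∏_{α ∈ S} (z − α), where S = {0, -1}.
Expanding the product yields: p(z) = z^2 + z.
The resulting polynomial has degree 2 and real coefficients as required.

p(z) = z^2 + z.


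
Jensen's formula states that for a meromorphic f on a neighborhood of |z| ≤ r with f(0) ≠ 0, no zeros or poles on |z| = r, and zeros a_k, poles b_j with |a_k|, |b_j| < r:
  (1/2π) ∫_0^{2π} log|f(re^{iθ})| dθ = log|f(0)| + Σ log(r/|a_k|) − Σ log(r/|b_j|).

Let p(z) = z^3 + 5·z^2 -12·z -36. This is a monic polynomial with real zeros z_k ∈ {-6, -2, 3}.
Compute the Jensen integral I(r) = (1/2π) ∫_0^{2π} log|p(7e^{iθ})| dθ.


Zeros: -6, -2, 3; r = 7.
Inside |z| < r: -6, -2, 3. Outside (|z| ≥ r): ∅.
p(0) = -36, so log|p(0)| = log(36) = 3.5835.
Apply Jensen: I(r) = log|p(0)| + Σ_k log(r/|z_k|), summed over zeros inside |z| < r.
  log(r/|z_k|) for z_k = -6: log(7/6) = 0.1542
  log(r/|z_k|) for z_k = -2: log(7/2) = 1.2528
  log(r/|z_k|) for z_k = 3: log(7/3) = 0.8473
Sum over inside zeros: 2.2542.
I(r) = log|p(0)| + (inside sum) = 3.5835 + 2.2542 = 5.8377.
Closed form (all zeros inside, monic): I(r) = n·log(r) = 3·log(7) = 5.8377. ✓

I(r) ≈ 5.8377.


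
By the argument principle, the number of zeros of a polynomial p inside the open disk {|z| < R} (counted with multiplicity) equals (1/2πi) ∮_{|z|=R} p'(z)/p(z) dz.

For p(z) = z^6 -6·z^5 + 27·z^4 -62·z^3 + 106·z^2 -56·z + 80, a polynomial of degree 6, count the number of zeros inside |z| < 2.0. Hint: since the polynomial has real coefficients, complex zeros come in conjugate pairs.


The zeros of p are: (2 + 2i), (2 - 2i), (0 + 1i), (0 - 1i), (1 + 3i), (1 - 3i).
Their magnitudes are: 2.828, 2.828, 1, 1, 3.162, 3.162.
Zeros with |z| < R = 2.0: (0 + 1i), (0 - 1i).
Count = 2.
By the argument principle, (1/2πi) ∮_{|z|=R} p'(z)/p(z) dz equals exactly this count.

Number of zeros inside |z| < 2.0: 2.


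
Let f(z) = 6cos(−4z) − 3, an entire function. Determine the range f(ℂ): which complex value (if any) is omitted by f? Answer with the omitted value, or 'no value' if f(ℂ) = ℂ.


Little Picard bounds the complement of f(ℂ) to at most one point.
cos is entire and surjective onto ℂ: for every w ∈ ℂ, cos(ζ) = w has a solution ζ ∈ ℂ (e.g., via the complex inverse arccos). With ζ = −4z this gives z = ζ/(-4). Then 6·cos(−4z) takes every value in 6·ℂ = ℂ, and adding -3 is a bijection of ℂ. So f is surjective and omits no value. (Note: only on the real line is cos bounded by [−1, 1].)

Omitted value: no value.


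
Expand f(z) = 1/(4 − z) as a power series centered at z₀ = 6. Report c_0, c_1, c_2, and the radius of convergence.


Let w = z − z₀, so z = z₀ + w.
Then 4 − z = 4 − (z₀ + w) = (4 − z₀) − w = -2 − w.
f(z) = 1/(-2 − w) = (1/(-2)) · 1/(1 − w/(-2)) = Σ_{n≥0} w^n / (-2)^(n+1).
So c_n = 1/(-2)^(n+1):
  c_0 = 1/(-2)^1 = -1/2.
  c_1 = 1/(-2)^2 = 1/4.
  c_2 = 1/(-2)^3 = -1/8.
The series is valid for |w/d| < 1, i.e. |z − z₀| < |d|.
Radius of convergence: R = |4 − z₀| = |-2| = 2 (distance from z₀ to the singularity z = 4).

c_0 = -1/2, c_1 = 1/4, c_2 = -1/8; R = 2.


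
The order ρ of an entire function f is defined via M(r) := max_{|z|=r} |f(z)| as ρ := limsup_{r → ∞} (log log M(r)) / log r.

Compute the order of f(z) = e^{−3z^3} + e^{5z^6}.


Each summand is entire of order 3 and 6 respectively (as in the single-exponential case). The order of a sum is at most the max of the orders, so ρ ≤ 6. For the lower bound: on |z|=r choose arg z so that 5z^6 is real positive; then |e^{5z^6}| = e^{5r^6} while |e^{-3z^3}| ≤ e^{3r^3} = o(e^{5r^6}). So |f| ≥ e^{5r^6}(1 − o(1)) and ρ ≥ 6. Hence ρ = max(3, 6) = 6.
Therefore ρ = 6.

Order ρ = 6.


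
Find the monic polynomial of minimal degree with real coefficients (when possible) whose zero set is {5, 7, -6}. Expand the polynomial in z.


The polynomial is p(z) = ∏_{α ∈ S} (z − α), where S = {5, 7, -6}.
Expanding the product yields: p(z) = z^3 -6·z^2 -37·z + 210.
The resulting polynomial has degree 3 and real coefficients as required.

p(z) = z^3 -6·z^2 -37·z + 210.


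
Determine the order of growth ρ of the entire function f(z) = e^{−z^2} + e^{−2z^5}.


Each summand is entire of order 2 and 5 respectively (as in the single-exponential case). The order of a sum is at most the max of the orders, so ρ ≤ 5. For the lower bound: on |z|=r choose arg z so that -2z^5 is real positive; then |e^{-2z^5}| = e^{2r^5} while |e^{-1z^2}| ≤ e^{1r^2} = o(e^{2r^5}). So |f| ≥ e^{2r^5}(1 − o(1)) and ρ ≥ 5. Hence ρ = max(2, 5) = 5.
Therefore ρ = 5.

Order ρ = 5.


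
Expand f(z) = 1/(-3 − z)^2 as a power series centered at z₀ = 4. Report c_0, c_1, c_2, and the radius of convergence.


Let w = z − z₀, so z = z₀ + w.
Then -3 − z = -3 − (z₀ + w) = (-3 − z₀) − w = -7 − w.
f(z) = 1/(-7 − w)^2 = (1/(-7)^2) · (1 − w/(-7))^{−2}.
By the binomial series (1−u)^{−2} = Σ_{n≥0} C(n+1, 1) u^n for |u|<1, with u = w/(-7):
  c_n = C(n+1, 1) / (-7)^(n+2).
  c_0 = 1/(-7)^2 = 1/49.
  c_1 = 2/(-7)^3 = -2/343.
  c_2 = 3/(-7)^4 = 3/2401.
The series is valid for |w/d| < 1, i.e. |z − z₀| < |d|.
Radius of convergence: R = |-3 − z₀| = |-7| = 7 (distance from z₀ to the singularity z = -3).

c_0 = 1/49, c_1 = -2/343, c_2 = 3/2401; R = 7.
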